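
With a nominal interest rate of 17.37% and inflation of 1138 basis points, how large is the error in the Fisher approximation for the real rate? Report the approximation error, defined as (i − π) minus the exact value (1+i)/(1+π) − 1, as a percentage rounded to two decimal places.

Approximate: r ≈ 17.370% − 11.380% = 5.9900%
Exact: (1 + 0.1737)/(1 + 0.1138) − 1 = 5.3780%
Error = 5.9900% − 5.3780% = 0.6120% → 0.61%.

0.61%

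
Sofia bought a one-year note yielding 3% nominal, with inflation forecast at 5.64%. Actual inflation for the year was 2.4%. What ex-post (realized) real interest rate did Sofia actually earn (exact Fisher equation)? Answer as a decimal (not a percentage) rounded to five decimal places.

Ex-post: (1 + 0.0300)/(1 + 0.0240) − 1 = 0.5859%
So the realized real rate is 0.00586.

0.00586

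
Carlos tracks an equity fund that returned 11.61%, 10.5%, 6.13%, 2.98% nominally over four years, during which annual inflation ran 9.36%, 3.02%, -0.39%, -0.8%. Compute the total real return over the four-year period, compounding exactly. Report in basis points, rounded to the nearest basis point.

Compound the nominal returns: 1.1161 × 1.1050 × 1.0613 × 1.0298 = 1.347896.
Compound inflation: 1.0936 × 1.0302 × 0.9961 × 0.9920 = 1.113255.
Deflate: 1.347896 / 1.113255 = 1.210770.
Total real return = 1.210770 − 1 → 2108 basis points.

2108 basis points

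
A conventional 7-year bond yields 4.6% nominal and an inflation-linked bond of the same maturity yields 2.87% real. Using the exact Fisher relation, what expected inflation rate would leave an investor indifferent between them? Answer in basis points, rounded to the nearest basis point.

(1 + π) = (1 + i)/(1 + r) = 1.04600 / 1.02870 = 1.016817
Break-even inflation = 1.016817 − 1 → 168 basis points.

168 basis points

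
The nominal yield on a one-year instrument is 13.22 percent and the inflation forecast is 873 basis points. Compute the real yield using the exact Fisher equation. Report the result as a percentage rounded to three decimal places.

1 + r = 1.13220 / 1.08730 = 1.04129495
r = 1.04129495 − 1 = 4.129495%, i.e. 4.129%.

4.129%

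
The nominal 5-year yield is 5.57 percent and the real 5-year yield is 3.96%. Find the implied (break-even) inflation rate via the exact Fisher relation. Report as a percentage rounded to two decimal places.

1.55%

(1 + π) = (1 + i)/(1 + r) = 1.05570 / 1.03960 = 1.015487
Break-even inflation = 1.015487 − 1 → 1.55%.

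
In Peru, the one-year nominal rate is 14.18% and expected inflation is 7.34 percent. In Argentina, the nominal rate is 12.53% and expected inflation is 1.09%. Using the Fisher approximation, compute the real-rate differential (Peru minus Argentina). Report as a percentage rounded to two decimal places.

-4.60%

Peru: 14.18% − 7.34% = 6.840%
Argentina: 12.53% − 1.09% = 11.440%
Differential = -4.600% → -4.60%.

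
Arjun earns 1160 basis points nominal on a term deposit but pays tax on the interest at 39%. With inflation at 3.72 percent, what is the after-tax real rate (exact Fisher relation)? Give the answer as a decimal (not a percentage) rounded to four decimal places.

After-tax nominal return = 11.6% × (1 − 0.39) = 7.0760%.
1 + r = 1.07076 / 1.03720 = 1.032356
After-tax real rate = 1.032356 − 1 → 0.0324.

0.0324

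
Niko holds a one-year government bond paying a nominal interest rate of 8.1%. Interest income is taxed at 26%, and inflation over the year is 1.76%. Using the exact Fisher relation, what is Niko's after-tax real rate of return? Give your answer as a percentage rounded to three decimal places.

4.161%

After-tax nominal return = 8.1% × (1 − 0.26) = 5.9940%.
1 + r = 1.05994 / 1.01760 = 1.041608
After-tax real rate = 1.041608 − 1 → 4.161%.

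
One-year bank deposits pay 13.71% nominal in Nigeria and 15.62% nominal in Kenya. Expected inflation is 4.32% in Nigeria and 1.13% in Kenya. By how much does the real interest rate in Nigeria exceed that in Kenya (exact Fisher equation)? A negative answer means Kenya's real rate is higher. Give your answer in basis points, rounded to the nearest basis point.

-533 basis points

Nigeria: (1 + 0.1371)/(1 + 0.0432) − 1 = 9.0012%
Kenya: (1 + 0.1562)/(1 + 0.0113) − 1 = 14.3281%
Differential = 9.0012% − 14.3281% = -5.3269% → -533 basis points.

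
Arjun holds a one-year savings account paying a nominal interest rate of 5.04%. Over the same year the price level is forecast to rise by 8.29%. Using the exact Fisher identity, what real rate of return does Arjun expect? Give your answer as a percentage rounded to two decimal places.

1 + r = 1.05040 / 1.08290 = 0.969988
r = 0.969988 − 1 = -3.0012%, i.e. -3.00%.

-3.00%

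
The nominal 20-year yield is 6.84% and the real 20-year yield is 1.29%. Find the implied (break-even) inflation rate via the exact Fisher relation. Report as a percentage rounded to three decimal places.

(1 + π) = (1 + i)/(1 + r) = 1.06840 / 1.01290 = 1.054793
Break-even inflation = 1.054793 − 1 → 5.479%.

5.479%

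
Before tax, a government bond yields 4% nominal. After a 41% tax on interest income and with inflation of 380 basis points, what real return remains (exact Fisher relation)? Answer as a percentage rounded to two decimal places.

-1.39%

After-tax nominal return = 4% × (1 − 0.41) = 2.3600%.
1 + r = 1.02360 / 1.03800 = 0.986127
After-tax real rate = 0.986127 − 1 → -1.39%.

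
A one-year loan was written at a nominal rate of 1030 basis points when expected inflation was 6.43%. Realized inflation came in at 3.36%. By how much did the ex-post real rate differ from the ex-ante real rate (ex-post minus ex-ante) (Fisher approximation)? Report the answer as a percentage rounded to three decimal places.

3.070%

Ex-ante: 10.3% − 6.43% = 3.870%
Ex-post: 10.3% − 3.36% = 6.940%
Difference (ex-post − ex-ante) = 3.0700% → 3.070%.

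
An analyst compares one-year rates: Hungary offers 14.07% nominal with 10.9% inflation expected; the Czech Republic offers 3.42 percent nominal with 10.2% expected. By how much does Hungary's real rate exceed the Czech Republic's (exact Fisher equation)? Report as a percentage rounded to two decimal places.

9.01%

Hungary: (1 + 0.1407)/(1 + 0.1090) − 1 = 2.8584%
The Czech Republic: (1 + 0.0342)/(1 + 0.1020) − 1 = -6.1525%
Differential = 2.8584% − (-6.1525%) = 9.0109% → 9.01%.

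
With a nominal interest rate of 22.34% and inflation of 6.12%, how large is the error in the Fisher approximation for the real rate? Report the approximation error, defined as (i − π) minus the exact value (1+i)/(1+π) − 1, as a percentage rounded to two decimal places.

Approximate: r ≈ 22.340% − 6.120% = 16.2200%
Exact: (1 + 0.2234)/(1 + 0.0612) − 1 = 15.2846%
Error = 16.2200% − 15.2846% = 0.9354% → 0.94%.

0.94%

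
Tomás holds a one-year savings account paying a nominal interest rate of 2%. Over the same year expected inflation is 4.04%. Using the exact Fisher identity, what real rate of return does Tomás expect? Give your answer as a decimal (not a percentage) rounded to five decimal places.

1 + r = 1.02000 / 1.04040 = 0.980392
r = 0.980392 − 1 = -1.9608%, i.e. -0.01961.

-0.01961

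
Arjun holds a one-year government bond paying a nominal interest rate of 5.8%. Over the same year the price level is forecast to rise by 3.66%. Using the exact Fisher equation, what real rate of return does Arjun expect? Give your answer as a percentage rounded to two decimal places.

2.06%

By the Fisher equation, 1 + r = (1 + i)/(1 + π).
1 + r = 1.05800 / 1.03660 = 1.020644
r = 1.020644 − 1 = 2.0644%, i.e. 2.06%.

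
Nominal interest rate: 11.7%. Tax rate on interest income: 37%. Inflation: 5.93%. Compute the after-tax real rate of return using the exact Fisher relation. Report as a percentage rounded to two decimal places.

After-tax nominal return = 11.7% × (1 − 0.37) = 7.3710%.
1 + r = 1.07371 / 1.05930 = 1.013603
After-tax real rate = 1.013603 − 1 → 1.36%.

1.36%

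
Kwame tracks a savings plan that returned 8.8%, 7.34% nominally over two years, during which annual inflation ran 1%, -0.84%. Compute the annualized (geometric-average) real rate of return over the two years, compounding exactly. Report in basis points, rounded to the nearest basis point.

Nominal growth factor = 1.0880 × 1.0734 = 1.16785920
Price-level growth factor = 1.0100 × 0.9916 = 1.00151600
Real growth factor = 1.16785920 / 1.00151600 = 1.16609141
Annualized real rate = 1.16609141^(1/2) − 1 = 7.9857% → 799 basis points.

799 basis points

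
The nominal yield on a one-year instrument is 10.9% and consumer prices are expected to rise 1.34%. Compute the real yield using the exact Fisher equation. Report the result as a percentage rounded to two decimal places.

1 + r = 1.10900 / 1.01340 = 1.094336
r = 1.094336 − 1 = 9.4336%, i.e. 9.43%.

9.43%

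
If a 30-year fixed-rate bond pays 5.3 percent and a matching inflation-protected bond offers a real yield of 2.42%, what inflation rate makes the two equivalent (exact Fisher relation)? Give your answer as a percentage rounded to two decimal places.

2.81%

(1 + π) = (1 + i)/(1 + r) = 1.05300 / 1.02420 = 1.028120
Break-even inflation = 1.028120 − 1 → 2.81%.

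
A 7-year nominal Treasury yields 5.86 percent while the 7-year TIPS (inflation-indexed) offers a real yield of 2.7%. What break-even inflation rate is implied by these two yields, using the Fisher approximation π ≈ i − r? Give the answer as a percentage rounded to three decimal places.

π ≈ i − r = 5.86% − 2.7% → 3.160%.

3.160%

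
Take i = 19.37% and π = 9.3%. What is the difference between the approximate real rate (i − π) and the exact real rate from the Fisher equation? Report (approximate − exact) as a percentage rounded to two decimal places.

Approximate: r ≈ 19.370% − 9.300% = 10.0700%
Exact: (1 + 0.1937)/(1 + 0.0930) − 1 = 9.2132%
Error = 10.0700% − 9.2132% = 0.8568% → 0.86%.

0.86%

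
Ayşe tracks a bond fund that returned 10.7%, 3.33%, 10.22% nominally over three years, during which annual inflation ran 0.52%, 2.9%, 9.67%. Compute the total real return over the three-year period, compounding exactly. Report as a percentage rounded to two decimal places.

11.14%

Compound the nominal returns: 1.1070 × 1.0333 × 1.1022 = 1.260766.
Compound inflation: 1.0052 × 1.0290 × 1.0967 = 1.134373.
Deflate: 1.260766 / 1.134373 = 1.111421.
Total real return = 1.111421 − 1 → 11.14%.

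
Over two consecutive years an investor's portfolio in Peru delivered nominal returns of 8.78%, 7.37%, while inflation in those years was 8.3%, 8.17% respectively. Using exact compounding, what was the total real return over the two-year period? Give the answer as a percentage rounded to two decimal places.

Compound the nominal returns: 1.0878 × 1.0737 = 1.167971.
Compound inflation: 1.0830 × 1.0817 = 1.171481.
Deflate: 1.167971 / 1.171481 = 0.997004.
Total real return = 0.997004 − 1 → -0.30%.

-0.30%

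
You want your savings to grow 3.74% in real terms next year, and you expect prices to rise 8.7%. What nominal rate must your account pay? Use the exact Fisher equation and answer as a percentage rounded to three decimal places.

(1 + i) = (1 + r)(1 + π) = 1.03740 × 1.08700 = 1.1276538
i = 1.1276538 − 1, so the required nominal rate is 12.765%.

12.765%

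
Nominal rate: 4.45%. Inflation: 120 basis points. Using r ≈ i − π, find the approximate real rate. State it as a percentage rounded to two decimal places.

r ≈ i − π = 4.45% − 1.2% = 3.25%.

3.25%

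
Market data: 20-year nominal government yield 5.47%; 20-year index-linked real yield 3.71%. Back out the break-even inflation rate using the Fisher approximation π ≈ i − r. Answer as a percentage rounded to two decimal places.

1.76%

π ≈ i − r = 5.47% − 3.71% → 1.76%.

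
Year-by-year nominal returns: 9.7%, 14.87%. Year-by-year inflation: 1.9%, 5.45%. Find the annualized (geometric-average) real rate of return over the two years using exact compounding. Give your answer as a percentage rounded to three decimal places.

8.292%

Nominal growth factor = 1.0970 × 1.1487 = 1.26012390
Price-level growth factor = 1.0190 × 1.0545 = 1.07453550
Real growth factor = 1.26012390 / 1.07453550 = 1.17271500
Annualized real rate = 1.17271500^(1/2) − 1 = 8.2920% → 8.292%.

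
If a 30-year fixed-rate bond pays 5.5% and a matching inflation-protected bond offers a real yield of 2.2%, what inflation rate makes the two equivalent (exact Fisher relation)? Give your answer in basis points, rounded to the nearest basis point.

(1 + π) = (1 + i)/(1 + r) = 1.05500 / 1.02200 = 1.032290
Break-even inflation = 1.032290 − 1 → 323 basis points.

323 basis points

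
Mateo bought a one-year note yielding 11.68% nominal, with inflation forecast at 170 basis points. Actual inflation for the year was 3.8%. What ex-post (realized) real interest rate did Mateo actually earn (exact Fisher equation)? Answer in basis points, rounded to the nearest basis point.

Ex-post: (1 + 0.1168)/(1 + 0.0380) − 1 = 7.5915%
So the realized real rate is 759 basis points.

759 basis points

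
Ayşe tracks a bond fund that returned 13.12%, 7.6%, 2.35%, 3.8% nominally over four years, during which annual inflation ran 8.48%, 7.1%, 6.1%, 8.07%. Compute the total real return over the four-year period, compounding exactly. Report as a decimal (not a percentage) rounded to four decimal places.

-0.0293

Compound the nominal returns: 1.1312 × 1.0760 × 1.0235 × 1.0380 = 1.293114.
Compound inflation: 1.0848 × 1.0710 × 1.0610 × 1.0807 = 1.332170.
Deflate: 1.293114 / 1.332170 = 0.970682.
Total real return = 0.970682 − 1 → -0.0293.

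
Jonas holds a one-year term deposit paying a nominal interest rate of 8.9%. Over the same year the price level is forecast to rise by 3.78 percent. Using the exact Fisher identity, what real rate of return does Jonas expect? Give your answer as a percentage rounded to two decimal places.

1 + r = 1.08900 / 1.03780 = 1.049335
r = 1.049335 − 1 = 4.9335%, i.e. 4.93%.

4.93%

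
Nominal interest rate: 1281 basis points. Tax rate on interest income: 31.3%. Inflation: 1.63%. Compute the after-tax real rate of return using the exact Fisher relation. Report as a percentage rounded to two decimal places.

7.06%

After-tax nominal return = 12.81% × (1 − 0.313) = 8.80047%.
1 + r = 1.0880047 / 1.01630 = 1.070555
After-tax real rate = 1.070555 − 1 → 7.06%.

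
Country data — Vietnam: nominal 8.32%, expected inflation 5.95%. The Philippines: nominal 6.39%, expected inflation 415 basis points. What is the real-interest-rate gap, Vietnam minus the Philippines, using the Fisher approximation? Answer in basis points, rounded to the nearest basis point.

13 basis points

Vietnam: 8.32% − 5.95% = 2.370%
The Philippines: 6.39% − 4.15% = 2.240%
Differential = 0.130% → 13 basis points.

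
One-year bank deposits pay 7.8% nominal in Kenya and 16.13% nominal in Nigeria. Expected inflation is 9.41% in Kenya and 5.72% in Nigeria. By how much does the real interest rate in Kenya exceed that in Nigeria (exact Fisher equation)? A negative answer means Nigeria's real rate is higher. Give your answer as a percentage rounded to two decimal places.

Kenya: (1 + 0.0780)/(1 + 0.0941) − 1 = -1.4715%
Nigeria: (1 + 0.1613)/(1 + 0.0572) − 1 = 9.8468%
Differential = -1.4715% − 9.8468% = -11.3183% → -11.32%.

-11.32%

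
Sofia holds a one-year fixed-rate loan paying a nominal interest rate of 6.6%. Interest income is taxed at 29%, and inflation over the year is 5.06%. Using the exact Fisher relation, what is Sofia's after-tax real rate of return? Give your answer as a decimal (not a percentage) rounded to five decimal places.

-0.00356

After-tax nominal return = 6.6% × (1 − 0.29) = 4.6860%.
1 + r = 1.04686 / 1.05060 = 0.996440
After-tax real rate = 0.996440 − 1 → -0.00356.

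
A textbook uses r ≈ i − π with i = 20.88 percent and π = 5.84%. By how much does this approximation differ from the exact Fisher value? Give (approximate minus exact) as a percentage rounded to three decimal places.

0.830%

Approximate: r ≈ 20.880% − 5.840% = 15.0400%
Exact: (1 + 0.2088)/(1 + 0.0584) − 1 = 14.2101%
Error = 15.0400% − 14.2101% = 0.8299% → 0.830%.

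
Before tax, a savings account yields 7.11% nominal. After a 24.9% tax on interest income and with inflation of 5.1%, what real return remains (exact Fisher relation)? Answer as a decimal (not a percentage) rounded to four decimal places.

After-tax nominal return = 7.11% × (1 − 0.249) = 5.33961%.
1 + r = 1.0533961 / 1.05100 = 1.002280
After-tax real rate = 1.002280 − 1 → 0.0023.

0.0023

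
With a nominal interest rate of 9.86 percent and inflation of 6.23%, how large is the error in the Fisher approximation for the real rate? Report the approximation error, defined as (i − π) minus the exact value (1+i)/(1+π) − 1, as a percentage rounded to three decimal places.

0.213%

Approximate: r ≈ 9.860% − 6.230% = 3.6300%
Exact: (1 + 0.0986)/(1 + 0.0623) − 1 = 3.4171%
Error = 3.6300% − 3.4171% = 0.2129% → 0.213%.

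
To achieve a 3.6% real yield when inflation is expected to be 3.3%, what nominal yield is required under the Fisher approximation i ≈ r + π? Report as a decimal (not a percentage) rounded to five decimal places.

i ≈ r + π = 3.6% + 3.3% = 0.06900.

0.06900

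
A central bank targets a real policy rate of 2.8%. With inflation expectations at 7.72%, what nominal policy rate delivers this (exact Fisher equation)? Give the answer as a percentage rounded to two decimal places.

(1 + i) = (1 + r)(1 + π) = 1.02800 × 1.07720 = 1.1073616
i = 1.1073616 − 1, so the required nominal rate is 10.74%.

10.74%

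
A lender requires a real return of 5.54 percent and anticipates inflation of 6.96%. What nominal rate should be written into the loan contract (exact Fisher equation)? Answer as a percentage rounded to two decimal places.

(1 + i) = (1 + r)(1 + π) = 1.05540 × 1.06960 = 1.12885584
i = 1.12885584 − 1, so the required nominal rate is 12.89%.

12.89%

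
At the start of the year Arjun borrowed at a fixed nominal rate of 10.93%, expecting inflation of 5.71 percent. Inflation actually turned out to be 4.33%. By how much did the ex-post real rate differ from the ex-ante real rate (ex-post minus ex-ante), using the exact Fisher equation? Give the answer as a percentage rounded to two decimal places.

Ex-ante: (1 + 0.1093)/(1 + 0.0571) − 1 = 4.9380%
Ex-post: (1 + 0.1093)/(1 + 0.0433) − 1 = 6.3261%
Difference (ex-post − ex-ante) = 1.3880% → 1.39%.

1.39%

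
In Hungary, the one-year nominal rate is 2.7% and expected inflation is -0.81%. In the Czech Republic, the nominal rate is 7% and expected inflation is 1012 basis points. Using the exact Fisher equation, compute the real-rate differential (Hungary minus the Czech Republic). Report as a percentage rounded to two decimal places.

6.37%

Hungary: (1 + 0.0270)/(1 − 0.0081) − 1 = 3.5387%
The Czech Republic: (1 + 0.0700)/(1 + 0.1012) − 1 = -2.8333%
Differential = 3.5387% − (-2.8333%) = 6.3719% → 6.37%.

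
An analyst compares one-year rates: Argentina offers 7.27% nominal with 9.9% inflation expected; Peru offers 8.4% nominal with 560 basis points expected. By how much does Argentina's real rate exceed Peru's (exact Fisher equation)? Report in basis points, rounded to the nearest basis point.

Argentina: (1 + 0.0727)/(1 + 0.0990) − 1 = -2.3931%
Peru: (1 + 0.0840)/(1 + 0.0560) − 1 = 2.6515%
Differential = -2.3931% − 2.6515% = -5.0446% → -504 basis points.

-504 basis points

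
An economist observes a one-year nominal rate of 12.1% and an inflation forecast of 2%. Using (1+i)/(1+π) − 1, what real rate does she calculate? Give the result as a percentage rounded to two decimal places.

By the Fisher identity, 1 + r = (1 + i)/(1 + π).
1 + r = 1.12100 / 1.02000 = 1.099020
r = 1.099020 − 1 = 9.9020%, i.e. 9.90%.

9.90%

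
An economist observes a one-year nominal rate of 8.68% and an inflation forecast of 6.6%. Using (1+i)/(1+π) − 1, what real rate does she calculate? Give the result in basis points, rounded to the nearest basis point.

195 basis points

1 + r = 1.08680 / 1.06600 = 1.019512
r = 1.019512 − 1 = 1.9512%, i.e. 195 basis points.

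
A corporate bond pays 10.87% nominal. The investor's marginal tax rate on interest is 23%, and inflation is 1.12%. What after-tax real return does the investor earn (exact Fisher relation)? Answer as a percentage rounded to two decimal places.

After-tax nominal return = 10.87% × (1 − 0.23) = 8.3699%.
1 + r = 1.083699 / 1.01120 = 1.071696
After-tax real rate = 1.071696 − 1 → 7.17%.

7.17%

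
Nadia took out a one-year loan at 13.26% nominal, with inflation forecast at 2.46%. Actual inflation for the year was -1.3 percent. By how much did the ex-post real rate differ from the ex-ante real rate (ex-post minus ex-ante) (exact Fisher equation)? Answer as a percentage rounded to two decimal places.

Ex-ante: (1 + 0.1326)/(1 + 0.0246) − 1 = 10.5407%
Ex-post: (1 + 0.1326)/(1 − 0.0130) − 1 = 14.7518%
Difference (ex-post − ex-ante) = 4.2111% → 4.21%.

4.21%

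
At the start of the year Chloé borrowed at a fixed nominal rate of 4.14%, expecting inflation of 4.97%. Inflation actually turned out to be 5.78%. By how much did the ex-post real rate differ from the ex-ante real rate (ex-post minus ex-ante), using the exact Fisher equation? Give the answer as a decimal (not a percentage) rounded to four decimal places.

-0.0076

Ex-ante: (1 + 0.0414)/(1 + 0.0497) − 1 = -0.7907%
Ex-post: (1 + 0.0414)/(1 + 0.0578) − 1 = -1.5504%
Difference (ex-post − ex-ante) = -0.7597% → -0.0076.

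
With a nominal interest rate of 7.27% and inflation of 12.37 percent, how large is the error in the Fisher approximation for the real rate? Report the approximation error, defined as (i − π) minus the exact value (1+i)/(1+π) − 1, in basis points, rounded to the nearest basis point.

Approximate: r ≈ 7.270% − 12.370% = -5.1000%
Exact: (1 + 0.0727)/(1 + 0.1237) − 1 = -4.5386%
Error = -5.1000% − (-4.5386%) = -0.5614% → -56 basis points.

-56 basis points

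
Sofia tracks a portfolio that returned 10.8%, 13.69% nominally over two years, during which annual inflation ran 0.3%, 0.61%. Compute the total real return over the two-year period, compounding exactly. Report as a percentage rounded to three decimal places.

Nominal growth factor = 1.1080 × 1.1369 = 1.259685
Price-level growth factor = 1.0030 × 1.0061 = 1.009118
Real growth factor = 1.259685 / 1.009118 = 1.248303
Total real return = 1.248303 − 1 → 24.830%.

24.830%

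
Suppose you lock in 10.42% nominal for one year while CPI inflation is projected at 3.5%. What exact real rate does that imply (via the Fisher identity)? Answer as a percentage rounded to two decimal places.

6.69%

1 + r = 1.10420 / 1.03500 = 1.066860
r = 1.066860 − 1 = 6.6860%, i.e. 6.69%.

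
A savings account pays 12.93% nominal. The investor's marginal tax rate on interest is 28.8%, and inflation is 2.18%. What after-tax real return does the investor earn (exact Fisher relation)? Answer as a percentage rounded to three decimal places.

6.876%

After-tax nominal return = 12.93% × (1 − 0.288) = 9.20616%.
1 + r = 1.0920616 / 1.02180 = 1.068763
After-tax real rate = 1.068763 − 1 → 6.876%.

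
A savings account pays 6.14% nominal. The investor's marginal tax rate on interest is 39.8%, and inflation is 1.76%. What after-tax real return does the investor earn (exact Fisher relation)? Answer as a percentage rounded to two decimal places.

1.90%

After-tax nominal return = 6.14% × (1 − 0.398) = 3.69628%.
1 + r = 1.0369628 / 1.01760 = 1.019028
After-tax real rate = 1.019028 − 1 → 1.90%.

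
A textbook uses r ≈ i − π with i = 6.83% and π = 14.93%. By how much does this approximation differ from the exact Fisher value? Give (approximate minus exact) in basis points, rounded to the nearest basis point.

-105 basis points

Approximate: r ≈ 6.830% − 14.930% = -8.1000%
Exact: (1 + 0.0683)/(1 + 0.1493) − 1 = -7.0478%
Error = -8.1000% − (-7.0478%) = -1.0522% → -105 basis points.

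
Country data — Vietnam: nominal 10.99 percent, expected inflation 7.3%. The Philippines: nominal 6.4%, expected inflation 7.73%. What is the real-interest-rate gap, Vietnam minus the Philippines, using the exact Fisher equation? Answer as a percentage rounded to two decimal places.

4.67%

Vietnam: (1 + 0.1099)/(1 + 0.0730) − 1 = 3.4390%
The Philippines: (1 + 0.0640)/(1 + 0.0773) − 1 = -1.2346%
Differential = 3.4390% − (-1.2346%) = 4.6735% → 4.67%.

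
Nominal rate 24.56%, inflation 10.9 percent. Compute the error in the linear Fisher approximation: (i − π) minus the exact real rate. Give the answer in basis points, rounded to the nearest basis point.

Approximate: r ≈ 24.560% − 10.900% = 13.6600%
Exact: (1 + 0.2456)/(1 + 0.1090) − 1 = 12.3174%
Error = 13.6600% − 12.3174% = 1.3426% → 134 basis points.

134 basis points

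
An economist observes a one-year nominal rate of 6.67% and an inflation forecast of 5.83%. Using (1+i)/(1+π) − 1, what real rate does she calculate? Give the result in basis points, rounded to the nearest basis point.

1 + r = 1.06670 / 1.05830 = 1.007937
r = 1.007937 − 1 = 0.7937%, i.e. 79 basis points.

79 basis points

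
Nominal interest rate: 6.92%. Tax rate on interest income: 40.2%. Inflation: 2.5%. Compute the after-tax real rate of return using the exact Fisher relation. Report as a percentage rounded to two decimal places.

After-tax nominal return = 6.92% × (1 − 0.402) = 4.13816%.
1 + r = 1.0413816 / 1.02500 = 1.015982
After-tax real rate = 1.015982 − 1 → 1.60%.

1.60%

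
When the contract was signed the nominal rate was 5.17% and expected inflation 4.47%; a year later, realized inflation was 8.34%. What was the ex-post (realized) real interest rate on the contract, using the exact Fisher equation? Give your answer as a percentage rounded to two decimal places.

Ex-post: (1 + 0.0517)/(1 + 0.0834) − 1 = -2.9260%
So the realized real rate is -2.93%.

-2.93%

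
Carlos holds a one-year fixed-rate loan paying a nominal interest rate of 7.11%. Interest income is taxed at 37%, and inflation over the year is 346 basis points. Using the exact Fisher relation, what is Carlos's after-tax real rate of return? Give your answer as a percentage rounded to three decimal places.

After-tax nominal return = 7.11% × (1 − 0.37) = 4.4793%.
1 + r = 1.044793 / 1.03460 = 1.009852
After-tax real rate = 1.009852 − 1 → 0.985%.

0.985%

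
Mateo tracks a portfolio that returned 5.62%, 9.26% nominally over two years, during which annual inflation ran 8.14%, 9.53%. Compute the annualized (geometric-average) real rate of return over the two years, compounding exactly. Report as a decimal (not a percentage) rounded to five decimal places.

-0.01294

Compound the nominal returns: 1.0562 × 1.0926 = 1.15400412.
Compound inflation: 1.0814 × 1.0953 = 1.18445742.
Deflate: 1.15400412 / 1.18445742 = 0.97428924.
Annualized real rate = 0.97428924^(1/2) − 1 = -1.2939% → -0.01294.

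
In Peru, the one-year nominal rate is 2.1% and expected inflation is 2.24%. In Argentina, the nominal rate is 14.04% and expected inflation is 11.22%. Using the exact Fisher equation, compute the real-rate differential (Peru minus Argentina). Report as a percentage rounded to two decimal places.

-2.67%

Peru: (1 + 0.0210)/(1 + 0.0224) − 1 = -0.1369%
Argentina: (1 + 0.1404)/(1 + 0.1122) − 1 = 2.5355%
Differential = -0.1369% − 2.5355% = -2.6724% → -2.67%.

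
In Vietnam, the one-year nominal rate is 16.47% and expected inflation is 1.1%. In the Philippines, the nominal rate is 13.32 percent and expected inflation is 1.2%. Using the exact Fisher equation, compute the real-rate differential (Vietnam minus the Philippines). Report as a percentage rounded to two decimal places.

3.23%

Vietnam: (1 + 0.1647)/(1 + 0.0110) − 1 = 15.2028%
The Philippines: (1 + 0.1332)/(1 + 0.0120) − 1 = 11.9763%
Differential = 15.2028% − 11.9763% = 3.2265% → 3.23%.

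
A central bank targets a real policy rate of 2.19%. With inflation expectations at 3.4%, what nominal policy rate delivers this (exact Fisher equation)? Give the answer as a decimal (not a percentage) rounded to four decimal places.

0.0566

(1 + i) = (1 + r)(1 + π) = 1.02190 × 1.03400 = 1.0566446
i = 1.0566446 − 1, so the required nominal rate is 0.0566.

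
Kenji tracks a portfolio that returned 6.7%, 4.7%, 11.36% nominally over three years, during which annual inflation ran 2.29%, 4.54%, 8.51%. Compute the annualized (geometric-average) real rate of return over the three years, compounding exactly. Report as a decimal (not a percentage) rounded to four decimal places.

Nominal growth factor = 1.0670 × 1.0470 × 1.1136 = 1.24405713
Price-level growth factor = 1.0229 × 1.0454 × 1.0851 = 1.16034047
Real growth factor = 1.24405713 / 1.16034047 = 1.07214836
Annualized real rate = 1.07214836^(1/3) − 1 = 2.3493% → 0.0235.

0.0235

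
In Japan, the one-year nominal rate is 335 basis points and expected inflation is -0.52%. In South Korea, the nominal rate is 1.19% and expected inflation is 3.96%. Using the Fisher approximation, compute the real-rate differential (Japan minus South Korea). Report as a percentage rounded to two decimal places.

Japan: 3.35% − (-0.52%) = 3.870%
South Korea: 1.19% − 3.96% = -2.770%
Differential = 6.640% → 6.64%.

6.64%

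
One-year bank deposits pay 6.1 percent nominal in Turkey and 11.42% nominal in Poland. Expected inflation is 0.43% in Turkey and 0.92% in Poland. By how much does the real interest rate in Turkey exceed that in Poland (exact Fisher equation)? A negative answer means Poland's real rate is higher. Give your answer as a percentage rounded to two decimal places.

-4.76%

Turkey: (1 + 0.0610)/(1 + 0.0043) − 1 = 5.6457%
Poland: (1 + 0.1142)/(1 + 0.0092) − 1 = 10.4043%
Differential = 5.6457% − 10.4043% = -4.7586% → -4.76%.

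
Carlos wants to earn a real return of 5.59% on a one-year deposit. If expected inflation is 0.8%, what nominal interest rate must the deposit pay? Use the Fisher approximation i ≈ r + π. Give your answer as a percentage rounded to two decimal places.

i ≈ r + π = 5.59% + 0.8% = 6.39%.

6.39%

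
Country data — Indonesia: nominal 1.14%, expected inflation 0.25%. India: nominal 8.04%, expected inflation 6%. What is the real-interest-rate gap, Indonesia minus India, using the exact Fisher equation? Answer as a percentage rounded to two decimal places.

Indonesia: (1 + 0.0114)/(1 + 0.0025) − 1 = 0.8878%
India: (1 + 0.0804)/(1 + 0.0600) − 1 = 1.9245%
Differential = 0.8878% − 1.9245% = -1.0367% → -1.04%.

-1.04%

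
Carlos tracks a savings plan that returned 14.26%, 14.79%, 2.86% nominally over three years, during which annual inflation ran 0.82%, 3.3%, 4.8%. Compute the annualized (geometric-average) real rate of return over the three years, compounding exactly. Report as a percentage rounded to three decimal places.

Nominal growth factor = 1.1426 × 1.1479 × 1.0286 = 1.349102029
Price-level growth factor = 1.0082 × 1.0330 × 1.0480 = 1.091461189
Real growth factor = 1.349102029 / 1.091461189 = 1.236051307
Annualized real rate = 1.236051307^(1/3) − 1 = 7.31955% → 7.320%.

7.320%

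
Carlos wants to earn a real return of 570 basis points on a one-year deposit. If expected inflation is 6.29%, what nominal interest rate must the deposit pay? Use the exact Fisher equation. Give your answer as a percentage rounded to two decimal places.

12.35%

(1 + i) = (1 + r)(1 + π) = 1.05700 × 1.06290 = 1.1234853
i = 1.1234853 − 1, so the required nominal rate is 12.35%.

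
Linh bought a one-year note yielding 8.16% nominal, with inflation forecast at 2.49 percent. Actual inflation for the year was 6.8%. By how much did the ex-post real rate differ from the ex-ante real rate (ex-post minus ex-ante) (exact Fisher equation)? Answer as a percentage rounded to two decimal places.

-4.26%

Ex-ante: (1 + 0.0816)/(1 + 0.0249) − 1 = 5.5322%
Ex-post: (1 + 0.0816)/(1 + 0.0680) − 1 = 1.2734%
Difference (ex-post − ex-ante) = -4.2588% → -4.26%.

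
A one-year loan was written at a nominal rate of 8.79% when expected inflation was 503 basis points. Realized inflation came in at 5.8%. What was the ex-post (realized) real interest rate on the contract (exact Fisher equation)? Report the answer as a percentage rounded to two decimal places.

Ex-post: (1 + 0.0879)/(1 + 0.0580) − 1 = 2.8261%
So the realized real rate is 2.83%.

2.83%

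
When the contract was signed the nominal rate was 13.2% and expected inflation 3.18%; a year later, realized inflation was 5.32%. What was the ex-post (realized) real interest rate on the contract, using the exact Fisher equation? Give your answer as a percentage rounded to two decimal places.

7.48%

Ex-post: (1 + 0.1320)/(1 + 0.0532) − 1 = 7.4820%
So the realized real rate is 7.48%.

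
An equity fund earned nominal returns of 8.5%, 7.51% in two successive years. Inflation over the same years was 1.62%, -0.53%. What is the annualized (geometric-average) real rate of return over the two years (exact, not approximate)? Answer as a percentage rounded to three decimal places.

Nominal growth factor = 1.0850 × 1.0751 = 1.16648350
Price-level growth factor = 1.0162 × 0.9947 = 1.01081414
Real growth factor = 1.16648350 / 1.01081414 = 1.15400394
Annualized real rate = 1.15400394^(1/2) − 1 = 7.4246% → 7.425%.

7.425%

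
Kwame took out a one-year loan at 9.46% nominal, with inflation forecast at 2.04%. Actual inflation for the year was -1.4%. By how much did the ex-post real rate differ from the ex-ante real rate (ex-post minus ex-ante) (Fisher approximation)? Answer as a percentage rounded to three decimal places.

Ex-ante: 9.46% − 2.04% = 7.420%
Ex-post: 9.46% − (-1.4%) = 10.860%
Difference (ex-post − ex-ante) = 3.4400% → 3.440%.

3.440%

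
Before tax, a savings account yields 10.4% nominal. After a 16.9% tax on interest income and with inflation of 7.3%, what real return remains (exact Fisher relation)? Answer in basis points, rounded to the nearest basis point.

After-tax nominal return = 10.4% × (1 − 0.169) = 8.6424%.
1 + r = 1.086424 / 1.07300 = 1.012511
After-tax real rate = 1.012511 − 1 → 125 basis points.

125 basis points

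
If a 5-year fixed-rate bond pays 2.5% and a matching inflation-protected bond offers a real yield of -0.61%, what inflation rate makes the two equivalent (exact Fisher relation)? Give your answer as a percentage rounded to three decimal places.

3.129%

(1 + π) = (1 + i)/(1 + r) = 1.02500 / 0.99390 = 1.031291
Break-even inflation = 1.031291 − 1 → 3.129%.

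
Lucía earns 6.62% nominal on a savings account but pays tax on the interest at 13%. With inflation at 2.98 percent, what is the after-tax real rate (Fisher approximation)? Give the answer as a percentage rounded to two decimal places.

2.78%

After-tax nominal return = 6.62% × (1 − 0.13) = 5.7594%.
r ≈ 5.7594% − 2.98% → 2.78%.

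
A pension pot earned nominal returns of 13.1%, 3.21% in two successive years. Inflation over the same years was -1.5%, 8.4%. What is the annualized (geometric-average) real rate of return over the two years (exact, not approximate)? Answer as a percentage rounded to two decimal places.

4.56%

Nominal growth factor = 1.1310 × 1.0321 = 1.16730510
Price-level growth factor = 0.9850 × 1.0840 = 1.06774000
Real growth factor = 1.16730510 / 1.06774000 = 1.09324845
Annualized real rate = 1.09324845^(1/2) − 1 = 4.5585% → 4.56%.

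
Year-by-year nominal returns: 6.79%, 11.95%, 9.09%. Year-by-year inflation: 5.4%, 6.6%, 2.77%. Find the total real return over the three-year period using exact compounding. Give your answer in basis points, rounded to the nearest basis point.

1295 basis points

Compound the nominal returns: 1.0679 × 1.1195 × 1.0909 = 1.304186.
Compound inflation: 1.0540 × 1.0660 × 1.0277 = 1.154687.
Deflate: 1.304186 / 1.154687 = 1.129472.
Total real return = 1.129472 − 1 → 1295 basis points.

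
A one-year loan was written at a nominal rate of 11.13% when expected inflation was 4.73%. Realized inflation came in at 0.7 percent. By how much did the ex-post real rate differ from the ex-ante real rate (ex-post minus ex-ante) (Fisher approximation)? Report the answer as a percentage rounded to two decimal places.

Ex-ante: 11.13% − 4.73% = 6.400%
Ex-post: 11.13% − 0.7% = 10.430%
Difference (ex-post − ex-ante) = 4.0300% → 4.03%.

4.03%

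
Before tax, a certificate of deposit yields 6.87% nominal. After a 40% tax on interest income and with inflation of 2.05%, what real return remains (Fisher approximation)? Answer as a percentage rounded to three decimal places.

2.072%

After-tax nominal return = 6.87% × (1 − 0.4) = 4.1220%.
r ≈ 4.1220% − 2.05% → 2.072%.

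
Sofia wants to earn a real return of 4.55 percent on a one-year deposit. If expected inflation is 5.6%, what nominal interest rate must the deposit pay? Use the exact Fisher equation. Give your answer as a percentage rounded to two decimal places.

10.40%

(1 + i) = (1 + r)(1 + π) = 1.04550 × 1.05600 = 1.104048
i = 1.104048 − 1, so the required nominal rate is 10.40%.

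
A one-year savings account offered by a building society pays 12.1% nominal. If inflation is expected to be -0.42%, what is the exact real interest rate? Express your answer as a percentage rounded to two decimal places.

12.57%

By the Fisher equation, 1 + r = (1 + i)/(1 + π).
1 + r = 1.12100 / 0.99580 = 1.125728
r = 1.125728 − 1 = 12.5728%, i.e. 12.57%.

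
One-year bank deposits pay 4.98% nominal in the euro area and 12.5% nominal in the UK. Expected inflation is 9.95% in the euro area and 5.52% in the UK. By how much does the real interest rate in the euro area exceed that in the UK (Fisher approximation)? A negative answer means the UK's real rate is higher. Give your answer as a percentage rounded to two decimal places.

-11.95%

The euro area: 4.98% − 9.95% = -4.970%
The UK: 12.5% − 5.52% = 6.980%
Differential = -11.950% → -11.95%.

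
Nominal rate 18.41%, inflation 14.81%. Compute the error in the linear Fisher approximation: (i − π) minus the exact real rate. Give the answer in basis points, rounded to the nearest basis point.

Approximate: r ≈ 18.410% − 14.810% = 3.6000%
Exact: (1 + 0.1841)/(1 + 0.1481) − 1 = 3.1356%
Error = 3.6000% − 3.1356% = 0.4644% → 46 basis points.

46 basis points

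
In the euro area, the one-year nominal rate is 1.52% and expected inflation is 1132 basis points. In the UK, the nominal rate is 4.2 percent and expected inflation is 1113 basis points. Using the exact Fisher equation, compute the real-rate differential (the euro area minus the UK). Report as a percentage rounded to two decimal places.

-2.57%

The euro area: (1 + 0.0152)/(1 + 0.1132) − 1 = -8.8034%
The UK: (1 + 0.0420)/(1 + 0.1113) − 1 = -6.2359%
Differential = -8.8034% − (-6.2359%) = -2.5675% → -2.57%.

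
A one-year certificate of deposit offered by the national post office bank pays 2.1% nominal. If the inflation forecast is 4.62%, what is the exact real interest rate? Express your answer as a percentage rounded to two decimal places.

-2.41%

1 + r = 1.02100 / 1.04620 = 0.975913
r = 0.975913 − 1 = -2.4087%, i.e. -2.41%.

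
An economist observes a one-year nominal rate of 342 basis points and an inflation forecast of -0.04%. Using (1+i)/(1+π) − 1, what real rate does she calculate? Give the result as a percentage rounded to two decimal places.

1 + r = 1.03420 / 0.99960 = 1.034614
r = 1.034614 − 1 = 3.4614%, i.e. 3.46%.

3.46%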